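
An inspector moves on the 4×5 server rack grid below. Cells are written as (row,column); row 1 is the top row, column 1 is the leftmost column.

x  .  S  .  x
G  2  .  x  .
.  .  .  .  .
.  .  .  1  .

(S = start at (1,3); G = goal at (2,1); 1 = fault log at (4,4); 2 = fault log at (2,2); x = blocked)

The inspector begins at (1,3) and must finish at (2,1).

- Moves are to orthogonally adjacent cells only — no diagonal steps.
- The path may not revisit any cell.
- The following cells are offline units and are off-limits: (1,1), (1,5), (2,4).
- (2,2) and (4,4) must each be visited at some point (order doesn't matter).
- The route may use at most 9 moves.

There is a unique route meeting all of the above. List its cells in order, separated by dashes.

(1,3) - (2,3) - (3,3) - (3,4) - (4,4) - (4,3) - (4,2) - (3,2) - (2,2) - (2,1)

The 9-move cap with required stops at (2,2), (4,4) leaves no slack for detours.
Route from (1,3): down 2 to (3,3), right 1 to (3,4), down 1 to (4,4), left 2 to (4,2), up 2 to (2,2), left 1 to (2,1) — 9 moves in all.
Check: all required cells visited; 9 ≤ 9 moves.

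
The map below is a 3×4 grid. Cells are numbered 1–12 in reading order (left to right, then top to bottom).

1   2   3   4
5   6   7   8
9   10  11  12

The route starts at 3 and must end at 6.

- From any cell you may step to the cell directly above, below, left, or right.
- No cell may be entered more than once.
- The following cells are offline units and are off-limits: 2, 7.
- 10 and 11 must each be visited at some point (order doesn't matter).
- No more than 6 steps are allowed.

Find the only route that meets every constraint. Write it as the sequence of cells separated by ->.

The 6-move cap with required stops at 10, 11 leaves no slack for detours.
Route from 3: right to 4, 2× down (reaching 12), 2× left (reaching 10), up to 6 — 6 moves in all.
Check: all required cells visited; 6 ≤ 6 moves.

3 -> 4 -> 8 -> 12 -> 11 -> 10 -> 6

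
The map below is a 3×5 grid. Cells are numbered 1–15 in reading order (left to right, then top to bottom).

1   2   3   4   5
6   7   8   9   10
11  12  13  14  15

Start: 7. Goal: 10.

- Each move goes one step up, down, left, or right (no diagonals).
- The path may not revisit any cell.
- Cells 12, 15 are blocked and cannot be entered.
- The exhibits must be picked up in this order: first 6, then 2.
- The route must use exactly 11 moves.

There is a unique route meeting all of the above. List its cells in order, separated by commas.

The waypoints must appear in the order 6, 2, with no cell reused.
Route from 7: left 1 to 6, up 1 to 1, right 2 to 3, down 2 to 13, right 1 to 14, up 2 to 4, right 1 to 5, down 1 to 10 — 11 moves in all.
Check: order respected (6 at step 1, 2 at step 3); 11 moves as required.

7, 6, 1, 2, 3, 8, 13, 14, 9, 4, 5, 10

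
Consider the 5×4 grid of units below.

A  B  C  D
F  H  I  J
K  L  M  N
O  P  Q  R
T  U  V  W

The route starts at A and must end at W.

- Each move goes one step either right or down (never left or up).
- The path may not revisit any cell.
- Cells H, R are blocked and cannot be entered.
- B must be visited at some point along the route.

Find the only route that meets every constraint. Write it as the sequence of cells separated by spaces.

Moves only go right or down, so the column and row indices never decrease.
Route from A: 2× right (reaching C), 4× down (reaching V), right to W — 7 moves in all.
Check: all required cells visited.

A B C I M Q V W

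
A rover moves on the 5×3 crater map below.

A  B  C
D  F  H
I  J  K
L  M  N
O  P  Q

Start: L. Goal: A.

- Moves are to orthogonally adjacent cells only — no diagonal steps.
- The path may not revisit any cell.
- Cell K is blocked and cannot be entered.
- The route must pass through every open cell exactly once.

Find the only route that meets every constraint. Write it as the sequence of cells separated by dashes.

L - O - P - Q - N - M - J - I - D - F - H - C - B - A

Need to visit all 14 open cells exactly once, starting at L and ending at A.
Route from L: down 1 to O, right 2 to Q, up 1 to N, left 1 to M, up 1 to J, left 1 to I, up 1 to D, right 2 to H, up 1 to C, left 2 to A — 13 moves in all.
Check: all 14 open cells covered.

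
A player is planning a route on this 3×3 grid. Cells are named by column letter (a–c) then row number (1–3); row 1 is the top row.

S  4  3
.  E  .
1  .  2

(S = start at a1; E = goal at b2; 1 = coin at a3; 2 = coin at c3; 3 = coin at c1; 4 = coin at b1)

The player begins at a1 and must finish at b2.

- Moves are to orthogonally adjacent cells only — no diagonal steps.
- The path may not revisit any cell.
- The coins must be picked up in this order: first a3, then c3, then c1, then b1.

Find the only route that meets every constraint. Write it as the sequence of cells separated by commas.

The waypoints must appear in the order a3, c3, c1, b1, with no cell reused.
Route from a1: 2× down (reaching a3), 2× right (reaching c3), 2× up (reaching c1), left to b1, down to b2 — 8 moves in all.
Check: order respected (1 at step 2, 2 at step 4, 3 at step 6, 4 at step 7).

a1, a2, a3, b3, c3, c2, c1, b1, b2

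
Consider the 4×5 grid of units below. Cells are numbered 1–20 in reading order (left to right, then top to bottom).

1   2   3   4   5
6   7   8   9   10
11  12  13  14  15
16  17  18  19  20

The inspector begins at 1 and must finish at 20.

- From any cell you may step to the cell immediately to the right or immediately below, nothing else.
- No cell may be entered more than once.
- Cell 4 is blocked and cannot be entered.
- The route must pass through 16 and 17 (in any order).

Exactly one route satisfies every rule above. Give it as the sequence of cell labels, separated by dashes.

Moves only go right or down, so the column and row indices never decrease.
Route from 1: 3× down (reaching 16), 4× right (reaching 20) — 7 moves in all.
Check: all required cells visited.

1 - 6 - 11 - 16 - 17 - 18 - 19 - 20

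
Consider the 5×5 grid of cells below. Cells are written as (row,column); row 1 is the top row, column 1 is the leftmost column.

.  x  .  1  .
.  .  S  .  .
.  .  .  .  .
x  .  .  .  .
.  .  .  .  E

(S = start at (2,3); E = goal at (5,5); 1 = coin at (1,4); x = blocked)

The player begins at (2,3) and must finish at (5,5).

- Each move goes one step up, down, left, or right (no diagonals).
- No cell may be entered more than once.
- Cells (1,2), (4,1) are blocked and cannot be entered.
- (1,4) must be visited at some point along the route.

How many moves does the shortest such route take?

7

Any route passes through (1,4) somewhere between (2,3) and (5,5). Summing Manhattan distances along the two legs ((2,3) → (1,4) → (5,5)) gives a lower bound of 2 + 5 = 7 moves.
A route of 7 moves achieves this: (2,3) → (1,3) → (1,4) → (2,4) → (3,4) → (4,4) → (5,4) → (5,5).
Since 7 matches the lower bound, it is optimal.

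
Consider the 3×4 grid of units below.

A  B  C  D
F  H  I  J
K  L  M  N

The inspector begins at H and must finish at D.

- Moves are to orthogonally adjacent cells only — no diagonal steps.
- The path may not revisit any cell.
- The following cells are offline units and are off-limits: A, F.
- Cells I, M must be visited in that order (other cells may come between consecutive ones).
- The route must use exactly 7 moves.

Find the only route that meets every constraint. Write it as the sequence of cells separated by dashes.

The waypoints must appear in the order I, M, with no cell reused.
Route from H: up 1 to B, right 1 to C, down 2 to M, right 1 to N, up 2 to D — 7 moves in all.
Check: order respected (I at step 3, M at step 4); 7 moves as required.

H - B - C - I - M - N - J - D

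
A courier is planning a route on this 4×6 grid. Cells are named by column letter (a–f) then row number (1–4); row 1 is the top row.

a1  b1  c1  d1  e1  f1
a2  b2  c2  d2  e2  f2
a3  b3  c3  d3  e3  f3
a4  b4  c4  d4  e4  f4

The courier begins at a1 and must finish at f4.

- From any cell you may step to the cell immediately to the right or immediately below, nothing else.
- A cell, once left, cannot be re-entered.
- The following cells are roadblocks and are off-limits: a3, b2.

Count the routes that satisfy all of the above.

20

A right/down-only route from a1 to f4 makes exactly 3 down-moves and 5 right-moves in some order.
With no other constraints that would be C(8,3) = 56 routes.
Subtract routes through each blocked cell (inclusion–exclusion for overlaps): − through b2: 30 − through a3: 6 → 20.
That gives 20 routes.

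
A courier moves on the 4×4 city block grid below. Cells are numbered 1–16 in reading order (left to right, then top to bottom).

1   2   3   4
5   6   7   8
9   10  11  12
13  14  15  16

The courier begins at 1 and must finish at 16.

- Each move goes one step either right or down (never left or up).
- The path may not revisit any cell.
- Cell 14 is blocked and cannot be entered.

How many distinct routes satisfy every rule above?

16

A right/down-only route from 1 to 16 makes exactly 3 down-moves and 3 right-moves in some order.
With no other constraints that would be C(6,3) = 20 routes.
Subtract routes through each blocked cell (inclusion–exclusion for overlaps): − through 14: 4 → 16.
That gives 16 routes.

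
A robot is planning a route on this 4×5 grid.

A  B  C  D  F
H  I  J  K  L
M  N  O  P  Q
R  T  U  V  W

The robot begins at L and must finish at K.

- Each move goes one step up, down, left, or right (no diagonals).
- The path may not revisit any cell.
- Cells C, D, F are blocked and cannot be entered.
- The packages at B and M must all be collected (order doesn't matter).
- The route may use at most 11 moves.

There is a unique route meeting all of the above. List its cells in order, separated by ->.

The 11-move cap with required stops at B, M leaves no slack for detours.
Route from L: down 1 to Q, left 4 to M, up 2 to A, right 1 to B, down 1 to I, right 2 to K — 11 moves in all.
Check: all required cells visited; 11 ≤ 11 moves.

L -> Q -> P -> O -> N -> M -> H -> A -> B -> I -> J -> K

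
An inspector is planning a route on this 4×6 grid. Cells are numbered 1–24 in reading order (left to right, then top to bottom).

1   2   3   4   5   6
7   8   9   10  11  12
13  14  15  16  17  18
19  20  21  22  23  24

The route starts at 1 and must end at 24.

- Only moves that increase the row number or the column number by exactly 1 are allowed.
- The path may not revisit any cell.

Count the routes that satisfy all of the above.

A right/down-only route from 1 to 24 makes exactly 3 down-moves and 5 right-moves in some order.
With no other constraints that would be C(8,3) = 56 routes.
That gives 56 routes.

56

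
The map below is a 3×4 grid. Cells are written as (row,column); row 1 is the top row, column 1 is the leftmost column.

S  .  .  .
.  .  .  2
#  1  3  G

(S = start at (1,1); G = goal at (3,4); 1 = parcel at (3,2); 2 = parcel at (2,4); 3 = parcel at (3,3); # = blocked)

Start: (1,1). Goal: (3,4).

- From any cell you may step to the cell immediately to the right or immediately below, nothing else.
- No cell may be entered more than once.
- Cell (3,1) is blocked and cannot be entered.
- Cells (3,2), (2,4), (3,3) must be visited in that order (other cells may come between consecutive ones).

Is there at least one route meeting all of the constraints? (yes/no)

no

(2,4) lies above (3,2), so going from (3,2) to (2,4) would need an upward move — but moves only go right/down, so (3,2) cannot be visited before (2,4).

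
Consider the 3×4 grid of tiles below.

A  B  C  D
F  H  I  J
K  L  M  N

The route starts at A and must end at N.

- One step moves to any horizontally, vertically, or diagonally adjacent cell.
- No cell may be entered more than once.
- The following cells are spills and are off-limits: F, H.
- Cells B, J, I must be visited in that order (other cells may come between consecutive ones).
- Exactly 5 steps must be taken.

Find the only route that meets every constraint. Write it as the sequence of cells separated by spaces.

A B C J I N

The waypoints must appear in the order B, J, I, with no cell reused.
Route from A: 2× right (reaching C), down-right to J, left to I, down-right to N — 5 moves in all.
Check: order respected (B at step 1, J at step 3, I at step 4); 5 moves as required.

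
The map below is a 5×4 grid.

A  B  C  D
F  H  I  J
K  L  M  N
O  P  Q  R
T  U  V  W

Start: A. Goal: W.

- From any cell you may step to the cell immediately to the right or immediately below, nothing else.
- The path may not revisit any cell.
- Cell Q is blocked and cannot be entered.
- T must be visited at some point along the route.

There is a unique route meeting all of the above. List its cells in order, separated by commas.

Moves only go right or down, so the column and row indices never decrease.
Route from A: 4× down (reaching T), 3× right (reaching W) — 7 moves in all.
Check: all required cells visited.

A, F, K, O, T, U, V, W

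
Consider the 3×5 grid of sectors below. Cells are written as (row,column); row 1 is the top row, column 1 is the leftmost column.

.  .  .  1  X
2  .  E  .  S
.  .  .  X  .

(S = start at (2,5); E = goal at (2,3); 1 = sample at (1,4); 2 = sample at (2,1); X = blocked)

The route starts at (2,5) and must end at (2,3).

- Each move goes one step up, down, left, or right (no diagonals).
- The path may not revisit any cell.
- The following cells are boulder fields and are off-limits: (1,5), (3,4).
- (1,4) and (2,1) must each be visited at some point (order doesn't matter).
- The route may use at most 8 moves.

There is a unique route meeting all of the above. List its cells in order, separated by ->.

The budget equals the shortest possible length, so every move has to be on a shortest route through the required cells.
Route from (2,5): left 1 to (2,4), up 1 to (1,4), left 3 to (1,1), down 1 to (2,1), right 2 to (2,3) — 8 moves in all.
Check: all required cells visited; 8 ≤ 8 moves.

(2,5) -> (2,4) -> (1,4) -> (1,3) -> (1,2) -> (1,1) -> (2,1) -> (2,2) -> (2,3)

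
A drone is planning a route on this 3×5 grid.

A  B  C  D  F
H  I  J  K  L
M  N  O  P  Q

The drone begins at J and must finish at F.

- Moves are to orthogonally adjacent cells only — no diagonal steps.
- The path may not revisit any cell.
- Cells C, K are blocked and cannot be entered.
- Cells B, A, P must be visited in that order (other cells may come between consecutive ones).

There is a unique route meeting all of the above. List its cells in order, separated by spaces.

The waypoints must appear in the order B, A, P, with no cell reused.
Route from J: left 1 to I, up 1 to B, left 1 to A, down 2 to M, right 4 to Q, up 2 to F — 11 moves in all.
Check: order respected (B at step 2, A at step 3, P at step 8).

J I B A H M N O P Q L F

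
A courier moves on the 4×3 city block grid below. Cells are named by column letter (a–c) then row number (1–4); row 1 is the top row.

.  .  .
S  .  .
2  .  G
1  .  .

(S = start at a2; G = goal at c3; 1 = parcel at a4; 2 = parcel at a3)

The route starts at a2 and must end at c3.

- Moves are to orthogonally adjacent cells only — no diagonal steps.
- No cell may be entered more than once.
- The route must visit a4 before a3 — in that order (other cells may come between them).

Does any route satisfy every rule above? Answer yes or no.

no

Ignoring the required order, 7 revisit-free routes from a2 to c3 pass through all of a4 and a3; the waypoint orders that occur are a3 → a4 (7) — never a4 → a3.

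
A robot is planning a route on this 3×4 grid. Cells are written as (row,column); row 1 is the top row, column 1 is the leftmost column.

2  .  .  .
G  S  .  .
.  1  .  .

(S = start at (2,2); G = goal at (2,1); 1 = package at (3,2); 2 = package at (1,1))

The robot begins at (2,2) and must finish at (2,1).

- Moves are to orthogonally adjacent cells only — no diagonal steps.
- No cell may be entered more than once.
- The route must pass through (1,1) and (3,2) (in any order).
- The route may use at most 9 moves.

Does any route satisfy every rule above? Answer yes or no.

yes

One route that works: (2,2) → (3,2) → (3,3) → (2,3) → (1,3) → (1,2) → (1,1) → (2,1).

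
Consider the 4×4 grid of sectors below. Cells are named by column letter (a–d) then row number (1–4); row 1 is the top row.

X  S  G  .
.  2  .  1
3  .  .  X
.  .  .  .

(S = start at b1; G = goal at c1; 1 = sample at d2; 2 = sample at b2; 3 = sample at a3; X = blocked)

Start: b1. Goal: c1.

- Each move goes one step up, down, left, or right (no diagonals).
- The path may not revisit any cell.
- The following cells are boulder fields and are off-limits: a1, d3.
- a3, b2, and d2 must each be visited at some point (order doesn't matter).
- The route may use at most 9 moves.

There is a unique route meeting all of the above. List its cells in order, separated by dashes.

b1 - b2 - a2 - a3 - b3 - c3 - c2 - d2 - d1 - c1

The budget equals the shortest possible length, so every move has to be on a shortest route through the required cells.
Route from b1: down to b2, left to a2, down to a3, 2× right (reaching c3), up to c2, right to d2, up to d1, left to c1 — 9 moves in all.
Check: all required cells visited; 9 ≤ 9 moves.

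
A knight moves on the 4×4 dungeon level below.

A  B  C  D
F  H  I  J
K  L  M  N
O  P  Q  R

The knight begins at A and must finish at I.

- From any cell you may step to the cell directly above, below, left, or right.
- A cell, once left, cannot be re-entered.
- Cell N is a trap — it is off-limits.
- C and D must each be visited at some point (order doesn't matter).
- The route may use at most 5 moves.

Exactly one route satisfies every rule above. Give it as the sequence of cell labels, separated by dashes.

A - B - C - D - J - I

The 5-move cap with required stops at C, D leaves no slack for detours.
Route from A: 3× right (reaching D), down to J, left to I — 5 moves in all.
Check: all required cells visited; 5 ≤ 5 moves.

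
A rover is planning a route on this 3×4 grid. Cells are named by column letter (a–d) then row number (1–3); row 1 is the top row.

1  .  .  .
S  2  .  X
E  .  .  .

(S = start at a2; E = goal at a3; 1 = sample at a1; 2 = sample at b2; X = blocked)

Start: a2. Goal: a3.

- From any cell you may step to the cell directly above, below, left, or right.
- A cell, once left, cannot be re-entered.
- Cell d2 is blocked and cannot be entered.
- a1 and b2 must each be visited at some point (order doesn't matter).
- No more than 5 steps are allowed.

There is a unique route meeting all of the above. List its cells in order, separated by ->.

The budget equals the shortest possible length, so every move has to be on a shortest route through the required cells.
Route from a2: up to a1, right to b1, 2× down (reaching b3), left to a3 — 5 moves in all.
Check: all required cells visited; 5 ≤ 5 moves.

a2 -> a1 -> b1 -> b2 -> b3 -> a3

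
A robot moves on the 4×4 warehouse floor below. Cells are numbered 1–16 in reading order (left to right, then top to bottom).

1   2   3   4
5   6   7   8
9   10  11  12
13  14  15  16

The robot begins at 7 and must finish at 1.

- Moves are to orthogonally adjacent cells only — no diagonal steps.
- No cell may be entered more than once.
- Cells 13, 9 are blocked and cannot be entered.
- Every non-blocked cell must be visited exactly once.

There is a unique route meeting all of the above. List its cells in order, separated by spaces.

Need to visit all 14 open cells exactly once, starting at 7 and ending at 1.
Cell 4 has only two open neighbours (8 and 3), so the path must pass straight through it: one of those is the cell it's entered from and the other is where it exits.
Route from 7: down to 11, left to 10, down to 14, 2× right (reaching 16), 3× up (reaching 4), 2× left (reaching 2), down to 6, left to 5, up to 1 — 13 moves in all.
Check: all 14 open cells covered.

7 11 10 14 15 16 12 8 4 3 2 6 5 1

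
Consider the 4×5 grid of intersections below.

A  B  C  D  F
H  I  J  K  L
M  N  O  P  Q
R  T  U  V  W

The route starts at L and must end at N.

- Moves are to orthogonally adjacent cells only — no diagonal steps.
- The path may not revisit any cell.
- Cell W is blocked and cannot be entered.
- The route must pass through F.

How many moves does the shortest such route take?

6

Any route passes through F somewhere between L and N. Summing Manhattan distances along the two legs (L → F → N) gives a lower bound of 1 + 5 = 6 moves.
A route of 6 moves achieves this: L → F → D → K → P → O → N.
Since 6 matches the lower bound, it is optimal.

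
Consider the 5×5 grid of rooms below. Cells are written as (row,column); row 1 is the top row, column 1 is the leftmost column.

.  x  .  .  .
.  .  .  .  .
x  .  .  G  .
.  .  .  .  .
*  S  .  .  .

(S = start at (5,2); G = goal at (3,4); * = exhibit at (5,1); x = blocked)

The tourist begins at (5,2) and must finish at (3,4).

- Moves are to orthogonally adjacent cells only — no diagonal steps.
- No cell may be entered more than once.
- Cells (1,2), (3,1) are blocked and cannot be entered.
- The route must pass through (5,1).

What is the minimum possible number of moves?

6

Any route passes through (5,1) somewhere between (5,2) and (3,4). Summing Manhattan distances along the two legs ((5,2) → (5,1) → (3,4)) gives a lower bound of 1 + 5 = 6 moves.
A route of 6 moves achieves this: (5,2) → (5,1) → (4,1) → (4,2) → (3,2) → (3,3) → (3,4).
Since 6 matches the lower bound, it is optimal.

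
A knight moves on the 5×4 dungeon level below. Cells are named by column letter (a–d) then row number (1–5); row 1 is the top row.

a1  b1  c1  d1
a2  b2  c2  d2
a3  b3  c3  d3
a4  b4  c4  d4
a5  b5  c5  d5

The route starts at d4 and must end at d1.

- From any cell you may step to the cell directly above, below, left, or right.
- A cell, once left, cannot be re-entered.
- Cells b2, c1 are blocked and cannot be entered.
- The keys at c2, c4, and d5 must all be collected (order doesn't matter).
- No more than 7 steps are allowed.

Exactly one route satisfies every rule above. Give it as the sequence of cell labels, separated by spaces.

d4 d5 c5 c4 c3 c2 d2 d1

Any route must reach c2, c4, and d5 and still end at d1 within 7 moves, so the order of the required stops is forced.
Route from d4: down to d5, left to c5, 3× up (reaching c2), right to d2, up to d1 — 7 moves in all.
Check: all required cells visited; 7 ≤ 7 moves.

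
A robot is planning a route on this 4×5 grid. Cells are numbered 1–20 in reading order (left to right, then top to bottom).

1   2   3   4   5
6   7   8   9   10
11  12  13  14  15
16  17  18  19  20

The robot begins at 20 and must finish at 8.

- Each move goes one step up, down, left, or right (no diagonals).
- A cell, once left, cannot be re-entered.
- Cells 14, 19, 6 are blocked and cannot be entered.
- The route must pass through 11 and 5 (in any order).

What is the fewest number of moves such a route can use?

Any route passes through 11 and 5 in some order between 20 and 8. Summing Manhattan distances along each leg and taking the cheapest ordering (20 → 5 → 11 → 8) gives a lower bound of 3 + 6 + 3 = 12 moves.
The shortest route satisfying every rule uses 14 moves: 20 → 15 → 10 → 5 → 4 → 3 → 2 → 7 → 12 → 11 → 16 → 17 → 18 → 13 → 8.
The bound of 12 isn't tight here; checking systematically, no route of length 12 through 13 satisfies every constraint, so 14 is the minimum.

14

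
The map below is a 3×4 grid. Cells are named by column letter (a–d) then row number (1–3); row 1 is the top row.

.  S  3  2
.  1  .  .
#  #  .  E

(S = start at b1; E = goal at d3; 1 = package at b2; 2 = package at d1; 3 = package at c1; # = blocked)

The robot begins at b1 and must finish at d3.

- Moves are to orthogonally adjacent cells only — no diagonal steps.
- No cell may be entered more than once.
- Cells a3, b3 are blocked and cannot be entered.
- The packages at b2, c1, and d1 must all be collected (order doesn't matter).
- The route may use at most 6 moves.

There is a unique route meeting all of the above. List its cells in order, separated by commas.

Any route must reach b2, c1, and d1 and still end at d3 within 6 moves, so the order of the required stops is forced.
Route from b1: down to b2, right to c2, up to c1, right to d1, 2× down (reaching d3) — 6 moves in all.
Check: all required cells visited; 6 ≤ 6 moves.

b1, b2, c2, c1, d1, d2, d3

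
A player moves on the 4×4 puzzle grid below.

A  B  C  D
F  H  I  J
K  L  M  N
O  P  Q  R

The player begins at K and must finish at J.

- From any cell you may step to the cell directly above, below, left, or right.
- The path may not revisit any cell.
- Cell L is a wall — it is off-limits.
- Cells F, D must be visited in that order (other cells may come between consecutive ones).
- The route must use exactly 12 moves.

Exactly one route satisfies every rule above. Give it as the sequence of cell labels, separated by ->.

The waypoints must appear in the order F, D, with no cell reused.
Route from K: down 1 to O, right 2 to Q, up 2 to I, left 2 to F, up 1 to A, right 3 to D, down 1 to J — 12 moves in all.
Check: order respected (F at step 7, D at step 11); 12 moves as required.

K -> O -> P -> Q -> M -> I -> H -> F -> A -> B -> C -> D -> J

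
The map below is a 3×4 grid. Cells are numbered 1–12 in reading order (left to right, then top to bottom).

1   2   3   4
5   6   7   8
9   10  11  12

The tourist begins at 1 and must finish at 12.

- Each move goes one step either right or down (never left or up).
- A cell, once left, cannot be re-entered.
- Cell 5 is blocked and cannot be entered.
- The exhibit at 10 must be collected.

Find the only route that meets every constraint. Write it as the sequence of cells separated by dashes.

1 - 2 - 6 - 10 - 11 - 12

Moves only go right or down, so the column and row indices never decrease.
Route from 1: right 1 to 2, down 2 to 10, right 2 to 12 — 5 moves in all.
Check: all required cells visited.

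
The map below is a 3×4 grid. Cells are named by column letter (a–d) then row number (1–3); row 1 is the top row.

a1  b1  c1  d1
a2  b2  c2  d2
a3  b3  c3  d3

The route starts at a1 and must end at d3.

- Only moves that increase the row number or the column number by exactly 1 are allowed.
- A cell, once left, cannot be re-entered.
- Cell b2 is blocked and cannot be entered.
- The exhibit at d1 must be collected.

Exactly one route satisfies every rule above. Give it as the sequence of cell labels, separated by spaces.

a1 b1 c1 d1 d2 d3

Moves only go right or down, so the column and row indices never decrease.
Route from a1: 3× right (reaching d1), 2× down (reaching d3) — 5 moves in all.
Check: all required cells visited.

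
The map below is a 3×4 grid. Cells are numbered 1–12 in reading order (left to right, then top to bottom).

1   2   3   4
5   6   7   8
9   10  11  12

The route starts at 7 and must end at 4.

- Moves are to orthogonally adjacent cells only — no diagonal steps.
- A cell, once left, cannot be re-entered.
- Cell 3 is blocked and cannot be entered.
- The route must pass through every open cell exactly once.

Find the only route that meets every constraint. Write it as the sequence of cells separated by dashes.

7 - 6 - 2 - 1 - 5 - 9 - 10 - 11 - 12 - 8 - 4

Need to visit all 11 open cells exactly once, starting at 7 and ending at 4.
Route from 7: left 1 to 6, up 1 to 2, left 1 to 1, down 2 to 9, right 3 to 12, up 2 to 4 — 10 moves in all.
Check: all 11 open cells covered.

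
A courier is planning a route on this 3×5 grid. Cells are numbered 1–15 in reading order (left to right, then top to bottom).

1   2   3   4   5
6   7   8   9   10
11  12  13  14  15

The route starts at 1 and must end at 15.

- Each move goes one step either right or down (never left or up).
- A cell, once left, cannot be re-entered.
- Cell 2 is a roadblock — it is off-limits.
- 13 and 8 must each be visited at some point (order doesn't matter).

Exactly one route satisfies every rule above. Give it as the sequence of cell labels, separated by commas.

Moves only go right or down, so the column and row indices never decrease.
Route from 1: down to 6, 2× right (reaching 8), down to 13, 2× right (reaching 15) — 6 moves in all.
Check: all required cells visited.

1, 6, 7, 8, 13, 14, 15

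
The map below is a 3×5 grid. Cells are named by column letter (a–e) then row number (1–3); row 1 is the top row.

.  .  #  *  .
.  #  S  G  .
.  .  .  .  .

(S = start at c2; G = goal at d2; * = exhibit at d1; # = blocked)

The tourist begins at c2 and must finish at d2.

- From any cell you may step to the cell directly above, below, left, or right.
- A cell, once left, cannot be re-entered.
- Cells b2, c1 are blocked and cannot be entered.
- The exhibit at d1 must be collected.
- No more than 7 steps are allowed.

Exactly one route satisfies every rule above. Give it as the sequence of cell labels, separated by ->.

Any route must reach d1 and still end at d2 within 7 moves, so the order of the required stops is forced.
Route from c2: down to c3, 2× right (reaching e3), 2× up (reaching e1), left to d1, down to d2 — 7 moves in all.
Check: all required cells visited; 7 ≤ 7 moves.

c2 -> c3 -> d3 -> e3 -> e2 -> e1 -> d1 -> d2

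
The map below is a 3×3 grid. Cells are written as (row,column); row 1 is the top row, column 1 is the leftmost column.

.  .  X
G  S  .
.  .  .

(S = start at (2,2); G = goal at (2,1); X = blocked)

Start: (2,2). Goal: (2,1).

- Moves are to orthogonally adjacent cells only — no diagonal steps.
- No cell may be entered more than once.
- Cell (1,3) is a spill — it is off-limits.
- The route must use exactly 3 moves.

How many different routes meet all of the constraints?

Need simple routes of exactly 3 moves from (2,2) to (2,1) (Manhattan distance 1, so 1 moves are spent on a detour and 1 undoing it).
Enumerating: (2,2) (1,2) (1,1) (2,1) | (2,2) (3,2) (3,1) (2,1).
That gives 2 routes.

2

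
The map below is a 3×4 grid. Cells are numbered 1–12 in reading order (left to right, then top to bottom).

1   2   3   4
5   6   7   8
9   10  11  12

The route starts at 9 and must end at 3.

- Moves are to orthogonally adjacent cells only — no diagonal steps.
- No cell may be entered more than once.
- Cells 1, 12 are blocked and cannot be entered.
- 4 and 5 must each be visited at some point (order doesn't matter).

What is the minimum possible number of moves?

6

Any route passes through 4 and 5 in some order between 9 and 3. Summing Manhattan distances along each leg and taking the cheapest ordering (9 → 5 → 4 → 3) gives a lower bound of 1 + 4 + 1 = 6 moves.
A route of 6 moves achieves this: 9 → 5 → 6 → 7 → 8 → 4 → 3.
Since 6 matches the lower bound, it is optimal.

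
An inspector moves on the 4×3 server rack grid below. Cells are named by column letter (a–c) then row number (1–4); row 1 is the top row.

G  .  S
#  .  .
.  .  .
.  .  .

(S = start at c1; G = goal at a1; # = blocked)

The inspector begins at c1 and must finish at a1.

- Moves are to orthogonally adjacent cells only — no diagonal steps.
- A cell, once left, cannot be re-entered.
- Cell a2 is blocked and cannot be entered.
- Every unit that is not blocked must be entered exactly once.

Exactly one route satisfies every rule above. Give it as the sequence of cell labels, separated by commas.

Need to visit all 11 open cells exactly once, starting at c1 and ending at a1.
Cell a4 has only two open neighbours (a3 and b4), so the path must pass straight through it: one of those is the cell it's entered from and the other is where it exits.
Route from c1: 3× down (reaching c4), 2× left (reaching a4), up to a3, right to b3, 2× up (reaching b1), left to a1 — 10 moves in all.
Check: all 11 open cells covered.

c1, c2, c3, c4, b4, a4, a3, b3, b2, b1, a1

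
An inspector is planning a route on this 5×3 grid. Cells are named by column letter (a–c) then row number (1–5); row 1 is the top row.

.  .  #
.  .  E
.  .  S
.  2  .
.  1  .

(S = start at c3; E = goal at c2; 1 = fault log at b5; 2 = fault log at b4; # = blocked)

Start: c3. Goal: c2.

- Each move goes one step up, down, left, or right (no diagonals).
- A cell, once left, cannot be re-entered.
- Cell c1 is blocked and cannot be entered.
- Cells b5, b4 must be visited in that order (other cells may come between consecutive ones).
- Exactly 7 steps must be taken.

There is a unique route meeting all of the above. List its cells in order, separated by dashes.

The waypoints must appear in the order b5, b4, with no cell reused.
Route from c3: 2× down (reaching c5), left to b5, 3× up (reaching b2), right to c2 — 7 moves in all.
Check: order respected (1 at step 3, 2 at step 4); 7 moves as required.

c3 - c4 - c5 - b5 - b4 - b3 - b2 - c2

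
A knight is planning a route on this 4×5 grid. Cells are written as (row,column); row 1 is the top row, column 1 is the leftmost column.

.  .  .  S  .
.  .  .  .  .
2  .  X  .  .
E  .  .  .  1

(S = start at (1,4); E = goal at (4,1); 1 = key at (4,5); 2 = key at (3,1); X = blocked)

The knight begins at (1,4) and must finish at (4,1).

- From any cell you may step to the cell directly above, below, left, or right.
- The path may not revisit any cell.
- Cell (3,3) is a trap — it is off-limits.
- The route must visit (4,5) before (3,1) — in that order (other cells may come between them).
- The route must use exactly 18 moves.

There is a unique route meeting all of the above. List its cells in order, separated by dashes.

The waypoints must appear in the order (4,5), (3,1), with no cell reused.
Route from (1,4): right to (1,5), down to (2,5), left to (2,4), down to (3,4), right to (3,5), down to (4,5), 3× left (reaching (4,2)), 2× up (reaching (2,2)), right to (2,3), up to (1,3), 2× left (reaching (1,1)), 3× down (reaching (4,1)) — 18 moves in all.
Check: order respected (1 at step 6, 2 at step 17); 18 moves as required.

(1,4) - (1,5) - (2,5) - (2,4) - (3,4) - (3,5) - (4,5) - (4,4) - (4,3) - (4,2) - (3,2) - (2,2) - (2,3) - (1,3) - (1,2) - (1,1) - (2,1) - (3,1) - (4,1)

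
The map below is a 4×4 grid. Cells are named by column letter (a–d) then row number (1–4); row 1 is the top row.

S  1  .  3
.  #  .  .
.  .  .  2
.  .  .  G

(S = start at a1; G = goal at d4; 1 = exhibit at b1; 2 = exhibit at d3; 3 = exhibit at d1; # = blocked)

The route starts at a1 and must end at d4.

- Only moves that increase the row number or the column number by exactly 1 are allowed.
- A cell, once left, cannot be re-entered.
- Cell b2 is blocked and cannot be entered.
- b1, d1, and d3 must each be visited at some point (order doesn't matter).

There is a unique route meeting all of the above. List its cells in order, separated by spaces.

a1 b1 c1 d1 d2 d3 d4

Moves only go right or down, so the column and row indices never decrease.
Route from a1: 3× right (reaching d1), 3× down (reaching d4) — 6 moves in all.
Check: all required cells visited.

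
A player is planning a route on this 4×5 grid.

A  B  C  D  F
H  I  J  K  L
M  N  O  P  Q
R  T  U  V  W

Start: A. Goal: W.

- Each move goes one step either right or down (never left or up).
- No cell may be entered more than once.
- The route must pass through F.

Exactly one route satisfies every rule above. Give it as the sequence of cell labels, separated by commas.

Moves only go right or down, so the column and row indices never decrease.
Route from A: right 4 to F, down 3 to W — 7 moves in all.
Check: all required cells visited.

A, B, C, D, F, L, Q, W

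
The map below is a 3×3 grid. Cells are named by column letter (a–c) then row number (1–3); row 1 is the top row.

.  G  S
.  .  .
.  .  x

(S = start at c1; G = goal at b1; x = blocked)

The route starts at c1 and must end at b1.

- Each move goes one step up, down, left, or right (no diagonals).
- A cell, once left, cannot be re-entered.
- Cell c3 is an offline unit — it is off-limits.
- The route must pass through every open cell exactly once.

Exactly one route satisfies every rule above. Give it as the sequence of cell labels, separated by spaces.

c1 c2 b2 b3 a3 a2 a1 b1

Need to visit all 8 open cells exactly once, starting at c1 and ending at b1.
Cell b3 has only two open neighbours (b2 and a3), so the path must pass straight through it: one of those is the cell it's entered from and the other is where it exits.
Route from c1: down to c2, left to b2, down to b3, left to a3, 2× up (reaching a1), right to b1 — 7 moves in all.
Check: all 8 open cells covered.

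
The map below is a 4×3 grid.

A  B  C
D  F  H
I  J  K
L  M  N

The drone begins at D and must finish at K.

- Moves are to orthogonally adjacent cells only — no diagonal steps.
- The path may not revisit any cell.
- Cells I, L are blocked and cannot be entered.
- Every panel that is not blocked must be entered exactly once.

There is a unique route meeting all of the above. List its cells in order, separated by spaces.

D A B C H F J M N K

Need to visit all 10 open cells exactly once, starting at D and ending at K.
Cell C has only two open neighbours (H and B), so the path must pass straight through it: one of those is the cell it's entered from and the other is where it exits.
Route from D: up to A, 2× right (reaching C), down to H, left to F, 2× down (reaching M), right to N, up to K — 9 moves in all.
Check: all 10 open cells covered.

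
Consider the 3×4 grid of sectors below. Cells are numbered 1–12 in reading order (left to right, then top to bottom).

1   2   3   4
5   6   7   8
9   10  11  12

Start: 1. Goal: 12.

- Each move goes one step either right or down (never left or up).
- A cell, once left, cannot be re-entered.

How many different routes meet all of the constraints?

10

A right/down-only route from 1 to 12 makes exactly 2 down-moves and 3 right-moves in some order.
With no other constraints that would be C(5,2) = 10 routes.
That gives 10 routes.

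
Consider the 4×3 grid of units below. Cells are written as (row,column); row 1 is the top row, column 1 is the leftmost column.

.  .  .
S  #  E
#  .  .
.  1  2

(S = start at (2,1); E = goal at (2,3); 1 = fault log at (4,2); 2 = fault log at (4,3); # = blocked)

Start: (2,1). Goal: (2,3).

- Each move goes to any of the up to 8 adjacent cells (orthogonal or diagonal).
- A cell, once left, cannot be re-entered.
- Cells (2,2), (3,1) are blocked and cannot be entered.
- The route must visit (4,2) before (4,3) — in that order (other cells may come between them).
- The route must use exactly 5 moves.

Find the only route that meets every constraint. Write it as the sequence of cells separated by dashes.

(2,1) - (3,2) - (4,2) - (4,3) - (3,3) - (2,3)

The waypoints must appear in the order (4,2), (4,3), with no cell reused.
Route from (2,1): down-right to (3,2), down to (4,2), right to (4,3), 2× up (reaching (2,3)) — 5 moves in all.
Check: order respected (1 at step 2, 2 at step 3); 5 moves as required.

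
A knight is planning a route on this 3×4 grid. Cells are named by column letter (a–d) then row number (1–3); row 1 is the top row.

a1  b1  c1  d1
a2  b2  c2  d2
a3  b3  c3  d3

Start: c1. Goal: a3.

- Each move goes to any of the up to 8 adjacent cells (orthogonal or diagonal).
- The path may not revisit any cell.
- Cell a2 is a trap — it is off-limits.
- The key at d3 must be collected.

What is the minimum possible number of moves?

Any route passes through d3 somewhere between c1 and a3. Summing Chebyshev distances along the two legs (c1 → d3 → a3) gives a lower bound of 2 + 3 = 5 moves.
A route of 5 moves achieves this: c1 → c2 → d3 → c3 → b2 → a3.
Since 5 matches the lower bound, it is optimal.

5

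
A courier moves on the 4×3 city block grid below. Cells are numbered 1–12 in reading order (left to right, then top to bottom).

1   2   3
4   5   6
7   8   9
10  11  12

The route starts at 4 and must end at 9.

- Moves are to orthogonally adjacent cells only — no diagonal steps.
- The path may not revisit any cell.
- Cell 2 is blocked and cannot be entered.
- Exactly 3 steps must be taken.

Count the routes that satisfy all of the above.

3

Need simple routes of exactly 3 moves from 4 to 9 (Manhattan distance 3, so 0 moves are spent on a detour and 0 undoing it).
Enumerating: 4 7 8 9 | 4 5 8 9 | 4 5 6 9.
That gives 3 routes.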